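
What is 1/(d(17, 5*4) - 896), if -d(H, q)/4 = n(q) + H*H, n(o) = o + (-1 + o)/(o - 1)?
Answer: -1/2136 ≈ -0.00046816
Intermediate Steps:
n(o) = 1 + o (n(o) = o + (-1 + o)/(-1 + o) = o + 1 = 1 + o)
d(H, q) = -4 - 4*q - 4*H² (d(H, q) = -4*((1 + q) + H*H) = -4*((1 + q) + H²) = -4*(1 + q + H²) = -4 - 4*q - 4*H²)
1/(d(17, 5*4) - 896) = 1/((-4 - 20*4 - 4*17²) - 896) = 1/((-4 - 4*20 - 4*289) - 896) = 1/((-4 - 80 - 1156) - 896) = 1/(-1240 - 896) = 1/(-2136) = -1/2136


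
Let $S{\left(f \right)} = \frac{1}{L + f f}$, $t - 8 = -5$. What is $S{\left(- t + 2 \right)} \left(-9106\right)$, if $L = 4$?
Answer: $- \frac{9106}{5} \approx -1821.2$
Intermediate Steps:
$t = 3$ ($t = 8 - 5 = 3$)
$S{\left(f \right)} = \frac{1}{4 + f^{2}}$ ($S{\left(f \right)} = \frac{1}{4 + f f} = \frac{1}{4 + f^{2}}$)
$S{\left(- t + 2 \right)} \left(-9106\right) = \frac{1}{4 + \left(\left(-1\right) 3 + 2\right)^{2}} \left(-9106\right) = \frac{1}{4 + \left(-3 + 2\right)^{2}} \left(-9106\right) = \frac{1}{4 + \left(-1\right)^{2}} \left(-9106\right) = \frac{1}{4 + 1} \left(-9106\right) = \frac{1}{5} \left(-9106\right) = - \frac{9106}{5}$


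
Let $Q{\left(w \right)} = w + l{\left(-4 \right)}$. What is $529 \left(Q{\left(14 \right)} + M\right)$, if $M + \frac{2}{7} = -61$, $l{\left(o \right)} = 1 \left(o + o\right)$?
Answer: $- \frac{204723}{7} \approx -29246.0$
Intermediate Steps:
$l{\left(o \right)} = 2 o$ ($l{\left(o \right)} = 1 \cdot 2 o = 2 o$)
$M = - \frac{429}{7}$ ($M = - \frac{2}{7} - 61 = - \frac{429}{7} \approx -61.286$)
$Q{\left(w \right)} = -8 + w$ ($Q{\left(w \right)} = w + 2 \left(-4\right) = w - 8 = -8 + w$)
$529 \left(Q{\left(14 \right)} + M\right) = 529 \left(\left(-8 + 14\right) - \frac{429}{7}\right) = 529 \left(6 - \frac{429}{7}\right) = 529 \left(- \frac{387}{7}\right) = - \frac{204723}{7}$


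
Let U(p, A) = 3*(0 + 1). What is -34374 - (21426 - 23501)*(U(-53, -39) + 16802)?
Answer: 34836001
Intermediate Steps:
U(p, A) = 3 (U(p, A) = 3*1 = 3)
-34374 - (21426 - 23501)*(U(-53, -39) + 16802) = -34374 - (21426 - 23501)*(3 + 16802) = -34374 - (-2075)*16805 = -34374 - 1*(-34870375) = -34374 + 34870375 = 34836001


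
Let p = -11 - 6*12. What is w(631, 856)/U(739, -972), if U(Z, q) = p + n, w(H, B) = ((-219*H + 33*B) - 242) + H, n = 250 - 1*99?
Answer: -27388/17 ≈ -1611.1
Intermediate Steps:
p = -83 (p = -11 - 72 = -83)
n = 151 (n = 250 - 99 = 151)
w(H, B) = -242 - 218*H + 33*B (w(H, B) = (-242 - 219*H + 33*B) + H = -242 - 218*H + 33*B)
U(Z, q) = 68 (U(Z, q) = -83 + 151 = 68)
w(631, 856)/U(739, -972) = (-242 - 218*631 + 33*856)/68 = (-242 - 137558 + 28248)*(1/68) = -109552*1/68 = -27388/17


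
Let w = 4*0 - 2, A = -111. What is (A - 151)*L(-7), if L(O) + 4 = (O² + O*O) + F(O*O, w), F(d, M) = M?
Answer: -24104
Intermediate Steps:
w = -2 (w = 0 - 2 = -2)
L(O) = -6 + 2*O² (L(O) = -4 + ((O² + O*O) - 2) = -4 + ((O² + O²) - 2) = -4 + (2*O² - 2) = -4 + (-2 + 2*O²) = -6 + 2*O²)
(A - 151)*L(-7) = (-111 - 151)*(-6 + 2*(-7)²) = -262*(-6 + 2*49) = -262*(-6 + 98) = -262*92 = -24104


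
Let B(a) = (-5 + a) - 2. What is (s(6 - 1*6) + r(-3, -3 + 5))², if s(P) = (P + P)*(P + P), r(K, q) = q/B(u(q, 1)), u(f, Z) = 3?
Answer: ¼ ≈ 0.25000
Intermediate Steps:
B(a) = -7 + a
r(K, q) = -q/4 (r(K, q) = q/(-7 + 3) = q/(-4) = q*(-¼) = -q/4)
s(P) = 4*P² (s(P) = (2*P)*(2*P) = 4*P²)
(s(6 - 1*6) + r(-3, -3 + 5))² = (4*(6 - 1*6)² - (-3 + 5)/4)² = (4*(6 - 6)² - ¼*2)² = (4*0² - ½)² = (4*0 - ½)² = (0 - ½)² = (-½)² = ¼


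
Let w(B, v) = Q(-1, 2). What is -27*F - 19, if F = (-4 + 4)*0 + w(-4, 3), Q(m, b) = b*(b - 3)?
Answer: 35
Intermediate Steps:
Q(m, b) = b*(-3 + b)
w(B, v) = -2 (w(B, v) = 2*(-3 + 2) = 2*(-1) = -2)
F = -2 (F = (-4 + 4)*0 - 2 = 0*0 - 2 = 0 - 2 = -2)
-27*F - 19 = -27*(-2) - 19 = 54 - 19 = 35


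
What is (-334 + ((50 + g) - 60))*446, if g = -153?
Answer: -221662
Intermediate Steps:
(-334 + ((50 + g) - 60))*446 = (-334 + ((50 - 153) - 60))*446 = (-334 + (-103 - 60))*446 = (-334 - 163)*446 = -497*446 = -221662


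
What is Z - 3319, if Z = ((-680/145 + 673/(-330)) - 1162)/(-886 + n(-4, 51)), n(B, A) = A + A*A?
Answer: -56104342517/16900620 ≈ -3319.7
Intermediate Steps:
n(B, A) = A + A²
Z = -11184737/16900620 (Z = ((-680/145 + 673/(-330)) - 1162)/(-886 + 51*(1 + 51)) = ((-680*1/145 + 673*(-1/330)) - 1162)/(-886 + 51*52) = ((-136/29 - 673/330) - 1162)/(-886 + 2652) = (-64397/9570 - 1162)/1766 = -11184737/9570*1/1766 = -11184737/16900620 ≈ -0.66179)
Z - 3319 = -11184737/16900620 - 3319 = -56104342517/16900620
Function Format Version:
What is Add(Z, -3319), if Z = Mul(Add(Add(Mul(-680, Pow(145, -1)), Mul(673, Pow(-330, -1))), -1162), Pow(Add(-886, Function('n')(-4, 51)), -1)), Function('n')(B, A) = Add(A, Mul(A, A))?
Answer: Rational(-56104342517, 16900620) ≈ -3319.7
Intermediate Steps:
Function('n')(B, A) = Add(A, Pow(A, 2))
Z = Rational(-11184737, 16900620) (Z = Mul(Add(Add(Mul(-680, Pow(145, -1)), Mul(673, Pow(-330, -1))), -1162), Pow(Add(-886, Mul(51, Add(1, 51))), -1)) = Mul(Add(Add(Mul(-680, Rational(1, 145)), Mul(673, Rational(-1, 330))), -1162), Pow(Add(-886, Mul(51, 52)), -1)) = Mul(Add(Add(Rational(-136, 29), Rational(-673, 330)), -1162), Pow(Add(-886, 2652), -1)) = Mul(Add(Rational(-64397, 9570), -1162), Pow(1766, -1)) = Mul(Rational(-11184737, 9570), Rational(1, 1766)) = Rational(-11184737, 16900620) ≈ -0.66179)
Add(Z, -3319) = Add(Rational(-11184737, 16900620), -3319) = Rational(-56104342517, 16900620)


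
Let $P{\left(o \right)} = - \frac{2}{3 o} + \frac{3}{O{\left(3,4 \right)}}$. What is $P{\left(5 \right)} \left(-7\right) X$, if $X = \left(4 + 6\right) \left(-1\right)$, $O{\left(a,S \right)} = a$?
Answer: $\frac{182}{3} \approx 60.667$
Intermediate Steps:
$X = -10$ ($X = 10 \left(-1\right) = -10$)
$P{\left(o \right)} = 1 - \frac{2}{3 o}$ ($P{\left(o \right)} = - \frac{2}{3 o} + \frac{3}{3} = - 2 \frac{1}{3 o} + 3 \cdot \frac{1}{3} = - \frac{2}{3 o} + 1 = 1 - \frac{2}{3 o}$)
$P{\left(5 \right)} \left(-7\right) X = \frac{- \frac{2}{3} + 5}{5} \left(-7\right) \left(-10\right) = \frac{1}{5} \cdot \frac{13}{3} \left(-7\right) \left(-10\right) = \frac{13}{15} \left(-7\right) \left(-10\right) = \left(- \frac{91}{15}\right) \left(-10\right) = \frac{182}{3}$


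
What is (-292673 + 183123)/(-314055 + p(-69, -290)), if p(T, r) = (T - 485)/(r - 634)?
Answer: 50612100/145093133 ≈ 0.34882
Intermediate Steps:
p(T, r) = (-485 + T)/(-634 + r)
(-292673 + 183123)/(-314055 + p(-69, -290)) = (-292673 + 183123)/(-314055 + (-485 - 69)/(-634 - 290)) = -109550/(-314055 - 554/(-924)) = -109550/(-314055 - 1/924*(-554)) = -109550/(-314055 + 277/462) = -109550/(-145093133/462) = -109550*(-462/145093133) = 50612100/145093133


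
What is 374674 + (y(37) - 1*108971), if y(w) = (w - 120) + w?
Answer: 265657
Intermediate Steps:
y(w) = -120 + 2*w (y(w) = (-120 + w) + w = -120 + 2*w)
374674 + (y(37) - 1*108971) = 374674 + ((-120 + 2*37) - 1*108971) = 374674 + ((-120 + 74) - 108971) = 374674 + (-46 - 108971) = 374674 - 109017 = 265657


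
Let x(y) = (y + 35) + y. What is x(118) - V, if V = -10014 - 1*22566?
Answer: 32851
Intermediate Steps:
V = -32580 (V = -10014 - 22566 = -32580)
x(y) = 35 + 2*y (x(y) = (35 + y) + y = 35 + 2*y)
x(118) - V = (35 + 2*118) - 1*(-32580) = (35 + 236) + 32580 = 271 + 32580 = 32851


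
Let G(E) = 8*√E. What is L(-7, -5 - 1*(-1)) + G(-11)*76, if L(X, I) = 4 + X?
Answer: -3 + 608*I*√11 ≈ -3.0 + 2016.5*I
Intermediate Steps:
L(-7, -5 - 1*(-1)) + G(-11)*76 = (4 - 7) + (8*√(-11))*76 = -3 + (8*(I*√11))*76 = -3 + (8*I*√11)*76 = -3 + 608*I*√11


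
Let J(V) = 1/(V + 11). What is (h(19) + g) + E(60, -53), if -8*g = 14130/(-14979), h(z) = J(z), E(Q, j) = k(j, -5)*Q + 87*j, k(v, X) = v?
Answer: -2333982469/299580 ≈ -7790.9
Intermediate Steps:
J(V) = 1/(11 + V)
E(Q, j) = 87*j + Q*j (E(Q, j) = j*Q + 87*j = Q*j + 87*j = 87*j + Q*j)
h(z) = 1/(11 + z)
g = 2355/19972 (g = -7065/(4*(-14979)) = -7065*(-1)/(4*14979) = -⅛*(-4710/4993) = 2355/19972 ≈ 0.11792)
(h(19) + g) + E(60, -53) = (1/(11 + 19) + 2355/19972) - 53*(87 + 60) = (1/30 + 2355/19972) - 53*147 = (1/30 + 2355/19972) - 7791 = 45311/299580 - 7791 = -2333982469/299580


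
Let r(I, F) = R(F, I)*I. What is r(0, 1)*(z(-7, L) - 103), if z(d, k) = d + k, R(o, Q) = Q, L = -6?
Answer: 0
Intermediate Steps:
r(I, F) = I² (r(I, F) = I*I = I²)
r(0, 1)*(z(-7, L) - 103) = 0²*((-7 - 6) - 103) = 0*(-13 - 103) = 0*(-116) = 0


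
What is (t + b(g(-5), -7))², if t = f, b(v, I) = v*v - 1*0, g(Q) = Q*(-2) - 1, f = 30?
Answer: 12321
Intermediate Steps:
g(Q) = -1 - 2*Q (g(Q) = -2*Q - 1 = -1 - 2*Q)
b(v, I) = v² (b(v, I) = v² + 0 = v²)
t = 30
(t + b(g(-5), -7))² = (30 + (-1 - 2*(-5))²)² = (30 + (-1 + 10)²)² = (30 + 9²)² = (30 + 81)² = 111² = 12321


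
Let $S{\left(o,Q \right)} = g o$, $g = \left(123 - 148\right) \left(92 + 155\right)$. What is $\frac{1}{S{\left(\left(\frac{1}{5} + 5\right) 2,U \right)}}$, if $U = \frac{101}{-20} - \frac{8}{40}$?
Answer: $- \frac{1}{64220} \approx -1.5571 \cdot 10^{-5}$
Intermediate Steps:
$U = - \frac{21}{4}$ ($U = 101 \left(- \frac{1}{20}\right) - \frac{1}{5} = - \frac{101}{20} - \frac{1}{5} = - \frac{21}{4} \approx -5.25$)
$g = -6175$ ($g = \left(-25\right) 247 = -6175$)
$S{\left(o,Q \right)} = - 6175 o$
$\frac{1}{S{\left(\left(\frac{1}{5} + 5\right) 2,U \right)}} = \frac{1}{\left(-6175\right) \left(\frac{1}{5} + 5\right) 2} = \frac{1}{\left(-6175\right) \frac{26}{5} \cdot 2} = \frac{1}{\left(-6175\right) \frac{52}{5}} = \frac{1}{-64220} = - \frac{1}{64220}$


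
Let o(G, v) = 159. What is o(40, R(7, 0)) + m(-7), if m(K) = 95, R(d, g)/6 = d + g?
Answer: 254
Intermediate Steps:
R(d, g) = 6*d + 6*g (R(d, g) = 6*(d + g) = 6*d + 6*g)
o(40, R(7, 0)) + m(-7) = 159 + 95 = 254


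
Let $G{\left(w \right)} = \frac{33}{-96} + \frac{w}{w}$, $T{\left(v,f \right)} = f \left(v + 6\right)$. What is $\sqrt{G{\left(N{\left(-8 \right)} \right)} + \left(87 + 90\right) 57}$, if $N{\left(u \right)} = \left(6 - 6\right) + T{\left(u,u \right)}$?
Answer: $\frac{\sqrt{645738}}{8} \approx 100.45$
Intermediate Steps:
$T{\left(v,f \right)} = f \left(6 + v\right)$
$N{\left(u \right)} = u \left(6 + u\right)$ ($N{\left(u \right)} = \left(6 - 6\right) + u \left(6 + u\right) = 0 + u \left(6 + u\right) = u \left(6 + u\right)$)
$G{\left(w \right)} = \frac{21}{32}$ ($G{\left(w \right)} = 33 \left(- \frac{1}{96}\right) + 1 = - \frac{11}{32} + 1 = \frac{21}{32}$)
$\sqrt{G{\left(N{\left(-8 \right)} \right)} + \left(87 + 90\right) 57} = \sqrt{\frac{21}{32} + \left(87 + 90\right) 57} = \sqrt{\frac{21}{32} + 177 \cdot 57} = \sqrt{\frac{21}{32} + 10089} = \sqrt{\frac{322869}{32}} = \frac{\sqrt{645738}}{8}$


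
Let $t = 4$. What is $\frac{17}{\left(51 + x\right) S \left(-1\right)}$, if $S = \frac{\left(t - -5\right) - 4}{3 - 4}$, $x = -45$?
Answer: $\frac{17}{30} \approx 0.56667$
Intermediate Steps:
$S = -5$ ($S = \frac{\left(4 - -5\right) - 4}{3 - 4} = \frac{\left(4 + 5\right) - 4}{-1} = \left(9 - 4\right) \left(-1\right) = 5 \left(-1\right) = -5$)
$\frac{17}{\left(51 + x\right) S \left(-1\right)} = \frac{17}{\left(51 - 45\right) \left(\left(-5\right) \left(-1\right)\right)} = \frac{17}{6 \cdot 5} = \frac{17}{30}$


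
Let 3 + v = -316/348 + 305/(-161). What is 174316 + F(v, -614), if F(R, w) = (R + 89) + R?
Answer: 2442728285/14007 ≈ 1.7439e+5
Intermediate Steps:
v = -81275/14007 (v = -3 + (-316/348 + 305/(-161)) = -3 + (-316*1/348 + 305*(-1/161)) = -3 + (-79/87 - 305/161) = -3 - 39254/14007 = -81275/14007 ≈ -5.8025)
F(R, w) = 89 + 2*R (F(R, w) = (89 + R) + R = 89 + 2*R)
174316 + F(v, -614) = 174316 + (89 + 2*(-81275/14007)) = 174316 + (89 - 162550/14007) = 174316 + 1084073/14007 = 2442728285/14007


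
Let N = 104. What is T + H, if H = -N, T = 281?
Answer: 177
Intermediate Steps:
H = -104 (H = -1*104 = -104)
T + H = 281 - 104 = 177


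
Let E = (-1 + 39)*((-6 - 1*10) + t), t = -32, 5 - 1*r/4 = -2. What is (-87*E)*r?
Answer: 4443264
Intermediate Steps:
r = 28 (r = 20 - 4*(-2) = 20 + 8 = 28)
E = -1824 (E = (-1 + 39)*((-6 - 1*10) - 32) = 38*((-6 - 10) - 32) = 38*(-16 - 32) = 38*(-48) = -1824)
(-87*E)*r = -87*(-1824)*28 = 158688*28 = 4443264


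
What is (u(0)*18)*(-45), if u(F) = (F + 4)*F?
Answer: 0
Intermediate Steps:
u(F) = F*(4 + F) (u(F) = (4 + F)*F = F*(4 + F))
(u(0)*18)*(-45) = ((0*(4 + 0))*18)*(-45) = ((0*4)*18)*(-45) = (0*18)*(-45) = 0*(-45) = 0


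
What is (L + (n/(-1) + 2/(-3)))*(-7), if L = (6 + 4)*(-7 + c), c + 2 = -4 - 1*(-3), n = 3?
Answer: 2177/3 ≈ 725.67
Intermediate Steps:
c = -3 (c = -2 + (-4 - 1*(-3)) = -2 + (-4 + 3) = -2 - 1 = -3)
L = -100 (L = (6 + 4)*(-7 - 3) = 10*(-10) = -100)
(L + (n/(-1) + 2/(-3)))*(-7) = (-100 + (3/(-1) + 2/(-3)))*(-7) = (-100 + (3*(-1) + 2*(-1/3)))*(-7) = (-100 + (-3 - 2/3))*(-7) = (-100 - 11/3)*(-7) = -311/3*(-7) = 2177/3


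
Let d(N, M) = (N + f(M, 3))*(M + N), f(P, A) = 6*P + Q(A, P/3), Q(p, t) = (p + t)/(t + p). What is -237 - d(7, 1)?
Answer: -349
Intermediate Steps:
Q(p, t) = 1 (Q(p, t) = (p + t)/(p + t) = 1)
f(P, A) = 1 + 6*P (f(P, A) = 6*P + 1 = 1 + 6*P)
d(N, M) = (M + N)*(1 + N + 6*M) (d(N, M) = (N + (1 + 6*M))*(M + N) = (1 + N + 6*M)*(M + N) = (M + N)*(1 + N + 6*M))
-237 - d(7, 1) = -237 - (1 + 7 + 7² + 6*1² + 7*1*7) = -237 - (1 + 7 + 49 + 6*1 + 49) = -237 - (1 + 7 + 49 + 6 + 49) = -237 - 1*112 = -237 - 112 = -349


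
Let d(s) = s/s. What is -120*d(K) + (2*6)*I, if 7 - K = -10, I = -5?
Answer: -180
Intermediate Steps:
K = 17 (K = 7 - 1*(-10) = 7 + 10 = 17)
d(s) = 1
-120*d(K) + (2*6)*I = -120*1 + (2*6)*(-5) = -120 + 12*(-5) = -120 - 60 = -180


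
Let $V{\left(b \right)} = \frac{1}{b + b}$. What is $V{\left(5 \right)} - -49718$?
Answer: $\frac{497181}{10} \approx 49718.0$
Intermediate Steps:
$V{\left(b \right)} = \frac{1}{2 b}$
$V{\left(5 \right)} - -49718 = \frac{1}{2 \cdot 5} - -49718 = \frac{1}{2} \cdot \frac{1}{5} + 49718 = \frac{1}{10} + 49718 = \frac{497181}{10}$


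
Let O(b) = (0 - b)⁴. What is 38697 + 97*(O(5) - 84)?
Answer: 91174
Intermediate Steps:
O(b) = b⁴ (O(b) = (-b)⁴ = b⁴)
38697 + 97*(O(5) - 84) = 38697 + 97*(5⁴ - 84) = 38697 + 97*(625 - 84) = 38697 + 97*541 = 38697 + 52477 = 91174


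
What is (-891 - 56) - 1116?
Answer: -2063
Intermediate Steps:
(-891 - 56) - 1116 = -947 - 1116 = -2063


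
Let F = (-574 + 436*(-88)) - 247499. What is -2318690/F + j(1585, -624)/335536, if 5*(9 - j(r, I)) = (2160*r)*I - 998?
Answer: 615821788939563/480556336880 ≈ 1281.5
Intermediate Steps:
j(r, I) = 1043/5 - 432*I*r (j(r, I) = 9 - ((2160*r)*I - 998)/5 = 9 - (2160*I*r - 998)/5 = 9 - (-998 + 2160*I*r)/5 = 9 + (998/5 - 432*I*r) = 1043/5 - 432*I*r)
F = -286441 (F = (-574 - 38368) - 247499 = -38942 - 247499 = -286441)
-2318690/F + j(1585, -624)/335536 = -2318690/(-286441) + (1043/5 - 432*(-624)*1585)/335536 = -2318690*(-1/286441) + (1043/5 + 427265280)*(1/335536) = 2318690/286441 + (2136327443/5)*(1/335536) = 2318690/286441 + 2136327443/1677680 = 615821788939563/480556336880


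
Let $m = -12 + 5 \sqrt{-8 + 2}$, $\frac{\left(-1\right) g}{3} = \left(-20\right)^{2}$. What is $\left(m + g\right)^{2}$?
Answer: $1468794 - 12120 i \sqrt{6} \approx 1.4688 \cdot 10^{6} - 29688.0 i$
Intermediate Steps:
$g = -1200$ ($g = - 3 \left(-20\right)^{2} = \left(-3\right) 400 = -1200$)
$m = -12 + 5 i \sqrt{6}$ ($m = -12 + 5 \sqrt{-6} = -12 + 5 i \sqrt{6} \approx -12.0 + 12.247 i$)
$\left(m + g\right)^{2} = \left(\left(-12 + 5 i \sqrt{6}\right) - 1200\right)^{2} = \left(-1212 + 5 i \sqrt{6}\right)^{2}$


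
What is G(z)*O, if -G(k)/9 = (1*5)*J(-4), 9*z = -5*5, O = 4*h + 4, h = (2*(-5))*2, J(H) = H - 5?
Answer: -30780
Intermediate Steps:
J(H) = -5 + H
h = -20 (h = -10*2 = -20)
O = -76 (O = 4*(-20) + 4 = -80 + 4 = -76)
z = -25/9 (z = (-5*5)/9 = (⅑)*(-25) = -25/9 ≈ -2.7778)
G(k) = 405 (G(k) = -9*1*5*(-5 - 4) = -45*(-9) = -9*(-45) = 405)
G(z)*O = 405*(-76) = -30780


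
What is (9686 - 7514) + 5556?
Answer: 7728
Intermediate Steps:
(9686 - 7514) + 5556 = 2172 + 5556 = 7728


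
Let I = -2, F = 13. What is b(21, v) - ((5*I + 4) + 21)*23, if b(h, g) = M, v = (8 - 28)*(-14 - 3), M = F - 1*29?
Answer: -361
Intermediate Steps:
M = -16 (M = 13 - 1*29 = 13 - 29 = -16)
v = 340 (v = -20*(-17) = 340)
b(h, g) = -16
b(21, v) - ((5*I + 4) + 21)*23 = -16 - ((5*(-2) + 4) + 21)*23 = -16 - ((-10 + 4) + 21)*23 = -16 - (-6 + 21)*23 = -16 - 15*23 = -16 - 1*345 = -16 - 345 = -361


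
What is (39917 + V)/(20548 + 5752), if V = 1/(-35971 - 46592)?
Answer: 329566727/217140690 ≈ 1.5178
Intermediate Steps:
V = -1/82563 (V = 1/(-82563) = -1/82563 ≈ -1.2112e-5)
(39917 + V)/(20548 + 5752) = (39917 - 1/82563)/(20548 + 5752) = (3295667270/82563)/26300 = (3295667270/82563)*(1/26300) = 329566727/217140690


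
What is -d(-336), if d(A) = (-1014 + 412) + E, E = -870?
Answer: 1472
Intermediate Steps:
d(A) = -1472 (d(A) = (-1014 + 412) - 870 = -602 - 870 = -1472)
-d(-336) = -1*(-1472) = 1472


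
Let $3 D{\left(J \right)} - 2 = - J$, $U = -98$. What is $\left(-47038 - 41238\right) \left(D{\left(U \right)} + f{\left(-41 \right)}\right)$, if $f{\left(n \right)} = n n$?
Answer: $- \frac{454003468}{3} \approx -1.5133 \cdot 10^{8}$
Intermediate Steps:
$D{\left(J \right)} = \frac{2}{3} - \frac{J}{3}$ ($D{\left(J \right)} = \frac{2}{3} + \frac{\left(-1\right) J}{3} = \frac{2}{3} - \frac{J}{3}$)
$f{\left(n \right)} = n^{2}$
$\left(-47038 - 41238\right) \left(D{\left(U \right)} + f{\left(-41 \right)}\right) = \left(-47038 - 41238\right) \left(\left(\frac{2}{3} - - \frac{98}{3}\right) + \left(-41\right)^{2}\right) = - 88276 \left(\left(\frac{2}{3} + \frac{98}{3}\right) + 1681\right) = - 88276 \left(\frac{100}{3} + 1681\right) = \left(-88276\right) \frac{5143}{3} = - \frac{454003468}{3}$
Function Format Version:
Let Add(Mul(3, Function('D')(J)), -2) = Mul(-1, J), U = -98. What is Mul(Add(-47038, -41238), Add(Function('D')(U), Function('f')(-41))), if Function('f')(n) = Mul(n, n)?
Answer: Rational(-454003468, 3) ≈ -1.5133e+8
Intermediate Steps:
Function('D')(J) = Add(Rational(2, 3), Mul(Rational(-1, 3), J)) (Function('D')(J) = Add(Rational(2, 3), Mul(Rational(1, 3), Mul(-1, J))) = Add(Rational(2, 3), Mul(Rational(-1, 3), J)))
Function('f')(n) = Pow(n, 2)
Mul(Add(-47038, -41238), Add(Function('D')(U), Function('f')(-41))) = Mul(Add(-47038, -41238), Add(Add(Rational(2, 3), Mul(Rational(-1, 3), -98)), Pow(-41, 2))) = Mul(-88276, Add(Add(Rational(2, 3), Rational(98, 3)), 1681)) = Mul(-88276, Add(Rational(100, 3), 1681)) = Mul(-88276, Rational(5143, 3)) = Rational(-454003468, 3)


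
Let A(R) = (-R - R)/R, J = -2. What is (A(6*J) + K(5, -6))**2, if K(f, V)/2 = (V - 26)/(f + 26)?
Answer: 15876/961 ≈ 16.520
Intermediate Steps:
K(f, V) = 2*(-26 + V)/(26 + f) (K(f, V) = 2*((V - 26)/(f + 26)) = 2*((-26 + V)/(26 + f)) = 2*(-26 + V)/(26 + f))
A(R) = -2 (A(R) = (-2*R)/R = -2)
(A(6*J) + K(5, -6))**2 = (-2 + 2*(-26 - 6)/(26 + 5))**2 = (-2 + 2*(-32)/31)**2 = (-2 + 2*(1/31)*(-32))**2 = (-2 - 64/31)**2 = (-126/31)**2 = 15876/961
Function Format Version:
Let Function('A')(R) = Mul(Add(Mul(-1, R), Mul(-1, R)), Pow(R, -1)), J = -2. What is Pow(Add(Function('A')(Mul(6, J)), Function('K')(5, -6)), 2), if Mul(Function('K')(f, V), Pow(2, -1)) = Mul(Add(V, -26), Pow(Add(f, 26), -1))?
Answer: Rational(15876, 961) ≈ 16.520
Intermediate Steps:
Function('K')(f, V) = Mul(2, Pow(Add(26, f), -1), Add(-26, V)) (Function('K')(f, V) = Mul(2, Mul(Add(V, -26), Pow(Add(f, 26), -1))) = Mul(2, Mul(Add(-26, V), Pow(Add(26, f), -1))) = Mul(2, Mul(Pow(Add(26, f), -1), Add(-26, V))) = Mul(2, Pow(Add(26, f), -1), Add(-26, V)))
Function('A')(R) = -2 (Function('A')(R) = Mul(Mul(-2, R), Pow(R, -1)) = -2)
Pow(Add(Function('A')(Mul(6, J)), Function('K')(5, -6)), 2) = Pow(Add(-2, Mul(2, Pow(Add(26, 5), -1), Add(-26, -6))), 2) = Pow(Add(-2, Mul(2, Pow(31, -1), -32)), 2) = Pow(Add(-2, Mul(2, Rational(1, 31), -32)), 2) = Pow(Add(-2, Rational(-64, 31)), 2) = Pow(Rational(-126, 31), 2) = Rational(15876, 961)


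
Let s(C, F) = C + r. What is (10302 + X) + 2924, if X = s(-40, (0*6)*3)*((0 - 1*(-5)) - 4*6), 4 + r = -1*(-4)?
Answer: 13986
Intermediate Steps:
r = 0 (r = -4 - 1*(-4) = -4 + 4 = 0)
s(C, F) = C (s(C, F) = C + 0 = C)
X = 760 (X = -40*((0 - 1*(-5)) - 4*6) = -40*((0 + 5) - 24) = -40*(5 - 24) = -40*(-19) = 760)
(10302 + X) + 2924 = (10302 + 760) + 2924 = 11062 + 2924 = 13986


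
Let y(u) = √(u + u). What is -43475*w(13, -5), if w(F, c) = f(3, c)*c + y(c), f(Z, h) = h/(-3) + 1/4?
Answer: 4999625/12 - 43475*I*√10 ≈ 4.1664e+5 - 1.3748e+5*I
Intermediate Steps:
f(Z, h) = ¼ - h/3 (f(Z, h) = h*(-⅓) + 1*(¼) = -h/3 + ¼ = ¼ - h/3)
y(u) = √2*√u (y(u) = √(2*u) = √2*√u)
w(F, c) = c*(¼ - c/3) + √2*√c (w(F, c) = (¼ - c/3)*c + √2*√c = c*(¼ - c/3) + √2*√c)
-43475*w(13, -5) = -43475*(-⅓*(-5)² + (¼)*(-5) + √2*√(-5)) = -43475*(-⅓*25 - 5/4 + √2*(I*√5)) = -43475*(-25/3 - 5/4 + I*√10) = -43475*(-115/12 + I*√10) = 4999625/12 - 43475*I*√10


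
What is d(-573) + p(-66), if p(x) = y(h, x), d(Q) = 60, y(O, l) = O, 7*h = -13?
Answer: 407/7 ≈ 58.143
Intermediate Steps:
h = -13/7 (h = (1/7)*(-13) = -13/7 ≈ -1.8571)
p(x) = -13/7
d(-573) + p(-66) = 60 - 13/7 = 407/7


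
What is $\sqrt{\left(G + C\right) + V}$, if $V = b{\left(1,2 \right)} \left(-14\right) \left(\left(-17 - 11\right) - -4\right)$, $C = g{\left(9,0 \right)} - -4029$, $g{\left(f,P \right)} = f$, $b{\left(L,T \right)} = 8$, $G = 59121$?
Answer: $\sqrt{65847} \approx 256.61$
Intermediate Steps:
$C = 4038$ ($C = 9 - -4029 = 9 + 4029 = 4038$)
$V = 2688$ ($V = 8 \left(-14\right) \left(\left(-17 - 11\right) - -4\right) = - 112 \left(-28 + 4\right) = \left(-112\right) \left(-24\right) = 2688$)
$\sqrt{\left(G + C\right) + V} = \sqrt{\left(59121 + 4038\right) + 2688} = \sqrt{63159 + 2688} = \sqrt{65847}$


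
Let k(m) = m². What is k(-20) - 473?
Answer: -73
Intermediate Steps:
k(-20) - 473 = (-20)² - 473 = 400 - 473 = -73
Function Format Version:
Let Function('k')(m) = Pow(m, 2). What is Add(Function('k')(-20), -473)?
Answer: -73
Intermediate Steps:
Add(Function('k')(-20), -473) = Add(Pow(-20, 2), -473) = Add(400, -473) = -73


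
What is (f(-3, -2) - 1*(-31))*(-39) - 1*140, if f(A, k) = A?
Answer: -1232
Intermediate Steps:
(f(-3, -2) - 1*(-31))*(-39) - 1*140 = (-3 - 1*(-31))*(-39) - 1*140 = (-3 + 31)*(-39) - 140 = 28*(-39) - 140 = -1092 - 140 = -1232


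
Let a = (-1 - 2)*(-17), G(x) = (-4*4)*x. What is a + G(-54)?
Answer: 915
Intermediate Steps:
G(x) = -16*x
a = 51 (a = -3*(-17) = 51)
a + G(-54) = 51 - 16*(-54) = 51 + 864 = 915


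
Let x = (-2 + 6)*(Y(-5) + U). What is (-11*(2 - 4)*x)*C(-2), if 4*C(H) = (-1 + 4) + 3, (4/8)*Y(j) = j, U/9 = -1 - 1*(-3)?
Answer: 1056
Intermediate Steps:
U = 18 (U = 9*(-1 - 1*(-3)) = 9*(-1 + 3) = 9*2 = 18)
Y(j) = 2*j
x = 32 (x = (-2 + 6)*(2*(-5) + 18) = 4*(-10 + 18) = 4*8 = 32)
C(H) = 3/2 (C(H) = ((-1 + 4) + 3)/4 = (3 + 3)/4 = (1/4)*6 = 3/2)
(-11*(2 - 4)*x)*C(-2) = -11*(2 - 4)*32*(3/2) = -(-22)*32*(3/2) = -11*(-64)*(3/2) = 704*(3/2) = 1056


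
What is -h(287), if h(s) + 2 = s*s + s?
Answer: -82654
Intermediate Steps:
h(s) = -2 + s + s² (h(s) = -2 + (s*s + s) = -2 + (s² + s) = -2 + (s + s²) = -2 + s + s²)
-h(287) = -(-2 + 287 + 287²) = -(-2 + 287 + 82369) = -1*82654 = -82654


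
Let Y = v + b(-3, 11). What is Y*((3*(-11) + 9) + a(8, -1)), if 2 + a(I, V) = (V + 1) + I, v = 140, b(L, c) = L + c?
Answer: -2664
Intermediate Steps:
Y = 148 (Y = 140 + (-3 + 11) = 140 + 8 = 148)
a(I, V) = -1 + I + V (a(I, V) = -2 + ((V + 1) + I) = -2 + ((1 + V) + I) = -2 + (1 + I + V) = -1 + I + V)
Y*((3*(-11) + 9) + a(8, -1)) = 148*((3*(-11) + 9) + (-1 + 8 - 1)) = 148*((-33 + 9) + 6) = 148*(-24 + 6) = 148*(-18) = -2664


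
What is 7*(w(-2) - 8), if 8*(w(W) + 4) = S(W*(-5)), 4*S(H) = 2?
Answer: -1337/16 ≈ -83.563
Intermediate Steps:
S(H) = ½ (S(H) = (¼)*2 = ½)
w(W) = -63/16 (w(W) = -4 + (⅛)*(½) = -4 + 1/16 = -63/16)
7*(w(-2) - 8) = 7*(-63/16 - 8) = 7*(-191/16) = -1337/16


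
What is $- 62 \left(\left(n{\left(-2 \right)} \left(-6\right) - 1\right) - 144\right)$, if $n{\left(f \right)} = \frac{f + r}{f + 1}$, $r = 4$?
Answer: $8246$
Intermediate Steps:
$n{\left(f \right)} = \frac{4 + f}{1 + f}$ ($n{\left(f \right)} = \frac{f + 4}{f + 1} = \frac{4 + f}{1 + f}$)
$- 62 \left(\left(n{\left(-2 \right)} \left(-6\right) - 1\right) - 144\right) = - 62 \left(\left(\frac{4 - 2}{1 - 2} \left(-6\right) - 1\right) - 144\right) = - 62 \left(\left(\frac{1}{-1} \cdot 2 \left(-6\right) - 1\right) - 144\right) = - 62 \left(\left(\left(-1\right) 2 \left(-6\right) - 1\right) - 144\right) = - 62 \left(\left(\left(-2\right) \left(-6\right) - 1\right) - 144\right) = - 62 \left(\left(12 - 1\right) - 144\right) = - 62 \left(11 - 144\right) = \left(-62\right) \left(-133\right) = 8246$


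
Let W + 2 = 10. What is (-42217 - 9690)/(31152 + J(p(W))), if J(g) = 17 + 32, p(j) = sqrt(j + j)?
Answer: -51907/31201 ≈ -1.6636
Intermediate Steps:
W = 8 (W = -2 + 10 = 8)
p(j) = sqrt(2)*sqrt(j) (p(j) = sqrt(2*j) = sqrt(2)*sqrt(j))
J(g) = 49
(-42217 - 9690)/(31152 + J(p(W))) = (-42217 - 9690)/(31152 + 49) = -51907/31201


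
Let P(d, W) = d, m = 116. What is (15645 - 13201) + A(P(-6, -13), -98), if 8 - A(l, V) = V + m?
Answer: 2434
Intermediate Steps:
A(l, V) = -108 - V (A(l, V) = 8 - (V + 116) = 8 - (116 + V) = 8 + (-116 - V) = -108 - V)
(15645 - 13201) + A(P(-6, -13), -98) = (15645 - 13201) + (-108 - 1*(-98)) = 2444 + (-108 + 98) = 2444 - 10 = 2434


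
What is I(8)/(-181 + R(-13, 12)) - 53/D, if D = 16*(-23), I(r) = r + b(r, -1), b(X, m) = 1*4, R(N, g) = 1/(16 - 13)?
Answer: 7739/99728 ≈ 0.077601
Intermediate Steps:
R(N, g) = ⅓ (R(N, g) = 1/3 = ⅓)
b(X, m) = 4
I(r) = 4 + r (I(r) = r + 4 = 4 + r)
D = -368
I(8)/(-181 + R(-13, 12)) - 53/D = (4 + 8)/(-181 + ⅓) - 53/(-368) = 12/(-542/3) - 53*(-1/368) = 12*(-3/542) + 53/368 = -18/271 + 53/368 = 7739/99728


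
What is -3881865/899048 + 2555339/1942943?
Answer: -5244870011423/1746799018264 ≈ -3.0026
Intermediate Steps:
-3881865/899048 + 2555339/1942943 = -5244870011423/1746799018264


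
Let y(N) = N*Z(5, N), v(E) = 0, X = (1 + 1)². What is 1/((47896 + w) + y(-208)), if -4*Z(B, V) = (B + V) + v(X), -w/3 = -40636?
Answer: 1/159248 ≈ 6.2795e-6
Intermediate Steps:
X = 4 (X = 2² = 4)
w = 121908 (w = -3*(-40636) = 121908)
Z(B, V) = -B/4 - V/4 (Z(B, V) = -((B + V) + 0)/4 = -(B + V)/4 = -B/4 - V/4)
y(N) = N*(-5/4 - N/4) (y(N) = N*(-¼*5 - N/4) = N*(-5/4 - N/4))
1/((47896 + w) + y(-208)) = 1/((47896 + 121908) - ¼*(-208)*(5 - 208)) = 1/(169804 - ¼*(-208)*(-203)) = 1/(169804 - 10556) = 1/159248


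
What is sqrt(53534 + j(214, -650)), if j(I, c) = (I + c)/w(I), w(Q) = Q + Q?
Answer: sqrt(612899103)/107 ≈ 231.37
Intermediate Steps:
w(Q) = 2*Q
j(I, c) = (I + c)/(2*I) (j(I, c) = (I + c)/((2*I)) = (I + c)*(1/(2*I)) = (I + c)/(2*I))
sqrt(53534 + j(214, -650)) = sqrt(53534 + (1/2)*(214 - 650)/214) = sqrt(53534 + (1/2)*(1/214)*(-436)) = sqrt(53534 - 109/107) = sqrt(5728029/107) = sqrt(612899103)/107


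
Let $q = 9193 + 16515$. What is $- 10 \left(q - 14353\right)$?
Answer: $-113550$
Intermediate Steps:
$q = 25708$
$- 10 \left(q - 14353\right) = - 10 \left(25708 - 14353\right) = \left(-10\right) 11355 = -113550$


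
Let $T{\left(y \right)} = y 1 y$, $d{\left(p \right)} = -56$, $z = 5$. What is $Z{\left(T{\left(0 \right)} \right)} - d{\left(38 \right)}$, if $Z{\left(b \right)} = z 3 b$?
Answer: $56$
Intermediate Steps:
$T{\left(y \right)} = y^{2}$ ($T{\left(y \right)} = y y = y^{2}$)
$Z{\left(b \right)} = 15 b$ ($Z{\left(b \right)} = 5 \cdot 3 b = 15 b$)
$Z{\left(T{\left(0 \right)} \right)} - d{\left(38 \right)} = 15 \cdot 0^{2} - -56 = 15 \cdot 0 + 56 = 0 + 56 = 56$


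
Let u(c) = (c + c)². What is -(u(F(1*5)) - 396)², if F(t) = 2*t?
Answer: -16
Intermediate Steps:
u(c) = 4*c² (u(c) = (2*c)² = 4*c²)
-(u(F(1*5)) - 396)² = -(4*(2*(1*5))² - 396)² = -(4*(2*5)² - 396)² = -(4*10² - 396)² = -(4*100 - 396)² = -(400 - 396)² = -1*4² = -1*16 = -16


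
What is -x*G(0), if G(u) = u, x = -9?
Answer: 0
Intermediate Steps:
-x*G(0) = -(-9)*0 = -1*0 = 0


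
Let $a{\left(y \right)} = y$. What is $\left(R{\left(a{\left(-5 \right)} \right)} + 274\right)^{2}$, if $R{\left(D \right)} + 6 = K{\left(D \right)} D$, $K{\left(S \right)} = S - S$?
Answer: $71824$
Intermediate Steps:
$K{\left(S \right)} = 0$
$R{\left(D \right)} = -6$ ($R{\left(D \right)} = -6 + 0 D = -6 + 0 = -6$)
$\left(R{\left(a{\left(-5 \right)} \right)} + 274\right)^{2} = \left(-6 + 274\right)^{2} = 268^{2} = 71824$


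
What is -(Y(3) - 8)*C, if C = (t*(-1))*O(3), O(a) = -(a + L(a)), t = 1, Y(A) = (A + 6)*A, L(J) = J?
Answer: -114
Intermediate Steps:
Y(A) = A*(6 + A) (Y(A) = (6 + A)*A = A*(6 + A))
O(a) = -2*a (O(a) = -(a + a) = -2*a)
C = 6 (C = (1*(-1))*(-2*3) = -1*(-6) = 6)
-(Y(3) - 8)*C = -(3*(6 + 3) - 8)*6 = -(3*9 - 8)*6 = -(27 - 8)*6 = -19*6 = -1*114 = -114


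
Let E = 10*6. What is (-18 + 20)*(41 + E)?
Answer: 202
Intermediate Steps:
E = 60
(-18 + 20)*(41 + E) = (-18 + 20)*(41 + 60) = 2*101 = 202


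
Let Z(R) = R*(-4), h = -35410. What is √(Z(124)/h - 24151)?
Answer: I*√7570537729935/17705 ≈ 155.41*I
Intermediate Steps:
Z(R) = -4*R
√(Z(124)/h - 24151) = √(-4*124/(-35410) - 24151) = √(-496*(-1/35410) - 24151) = √(248/17705 - 24151) = √(-427593207/17705) = I*√7570537729935/17705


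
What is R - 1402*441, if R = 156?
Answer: -618126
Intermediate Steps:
R - 1402*441 = 156 - 1402*441 = 156 - 618282 = -618126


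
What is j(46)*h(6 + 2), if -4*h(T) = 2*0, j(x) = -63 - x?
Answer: 0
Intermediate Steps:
h(T) = 0 (h(T) = -0/2 = -1/4*0 = 0)
j(46)*h(6 + 2) = (-63 - 1*46)*0 = (-63 - 46)*0 = -109*0 = 0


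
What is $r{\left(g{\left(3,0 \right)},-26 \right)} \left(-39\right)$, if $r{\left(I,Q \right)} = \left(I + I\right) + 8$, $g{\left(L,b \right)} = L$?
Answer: $-546$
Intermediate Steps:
$r{\left(I,Q \right)} = 8 + 2 I$ ($r{\left(I,Q \right)} = 2 I + 8 = 8 + 2 I$)
$r{\left(g{\left(3,0 \right)},-26 \right)} \left(-39\right) = \left(8 + 2 \cdot 3\right) \left(-39\right) = \left(8 + 6\right) \left(-39\right) = 14 \left(-39\right) = -546$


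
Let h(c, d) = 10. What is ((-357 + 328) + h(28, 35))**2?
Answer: 361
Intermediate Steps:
((-357 + 328) + h(28, 35))**2 = ((-357 + 328) + 10)**2 = (-29 + 10)**2 = (-19)**2 = 361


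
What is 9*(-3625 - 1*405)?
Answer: -36270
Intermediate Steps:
9*(-3625 - 1*405) = 9*(-3625 - 405) = 9*(-4030) = -36270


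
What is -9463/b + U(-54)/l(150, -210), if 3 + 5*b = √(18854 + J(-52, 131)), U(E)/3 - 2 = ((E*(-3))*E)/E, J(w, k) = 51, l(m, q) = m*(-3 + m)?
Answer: -520098403/69442800 - 47315*√18905/18896 ≈ -351.77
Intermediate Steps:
U(E) = 6 - 9*E (U(E) = 6 + 3*(((E*(-3))*E)/E) = 6 + 3*(((-3*E)*E)/E) = 6 + 3*((-3*E²)/E) = 6 + 3*(-3*E) = 6 - 9*E)
b = -⅗ + √18905/5 (b = -⅗ + √(18854 + 51)/5 = -⅗ + √18905/5 ≈ 26.899)
-9463/b + U(-54)/l(150, -210) = -9463/(-⅗ + √18905/5) + (6 - 9*(-54))/((150*(-3 + 150))) = -9463/(-⅗ + √18905/5) + (6 + 486)/((150*147)) = -9463/(-⅗ + √18905/5) + 492/22050 = -9463/(-⅗ + √18905/5) + 492*(1/22050) = -9463/(-⅗ + √18905/5) + 82/3675 = 82/3675 - 9463/(-⅗ + √18905/5)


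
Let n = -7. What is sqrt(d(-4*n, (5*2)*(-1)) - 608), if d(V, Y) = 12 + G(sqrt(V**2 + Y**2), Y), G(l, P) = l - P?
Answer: sqrt(-586 + 2*sqrt(221)) ≈ 23.585*I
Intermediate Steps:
d(V, Y) = 12 + sqrt(V**2 + Y**2) - Y (d(V, Y) = 12 + (sqrt(V**2 + Y**2) - Y) = 12 + sqrt(V**2 + Y**2) - Y)
sqrt(d(-4*n, (5*2)*(-1)) - 608) = sqrt((12 + sqrt((-4*(-7))**2 + ((5*2)*(-1))**2) - 5*2*(-1)) - 608) = sqrt((12 + sqrt(28**2 + (10*(-1))**2) - 10*(-1)) - 608) = sqrt((12 + sqrt(784 + (-10)**2) - 1*(-10)) - 608) = sqrt((12 + sqrt(784 + 100) + 10) - 608) = sqrt((12 + sqrt(884) + 10) - 608) = sqrt((12 + 2*sqrt(221) + 10) - 608) = sqrt((22 + 2*sqrt(221)) - 608) = sqrt(-586 + 2*sqrt(221))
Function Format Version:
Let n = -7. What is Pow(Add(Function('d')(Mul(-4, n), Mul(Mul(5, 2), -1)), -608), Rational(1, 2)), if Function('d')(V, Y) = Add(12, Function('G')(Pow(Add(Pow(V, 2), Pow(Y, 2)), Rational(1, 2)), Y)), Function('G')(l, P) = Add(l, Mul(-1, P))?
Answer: Pow(Add(-586, Mul(2, Pow(221, Rational(1, 2)))), Rational(1, 2)) ≈ Mul(23.585, I)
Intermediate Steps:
Function('d')(V, Y) = Add(12, Pow(Add(Pow(V, 2), Pow(Y, 2)), Rational(1, 2)), Mul(-1, Y)) (Function('d')(V, Y) = Add(12, Add(Pow(Add(Pow(V, 2), Pow(Y, 2)), Rational(1, 2)), Mul(-1, Y))) = Add(12, Pow(Add(Pow(V, 2), Pow(Y, 2)), Rational(1, 2)), Mul(-1, Y)))
Pow(Add(Function('d')(Mul(-4, n), Mul(Mul(5, 2), -1)), -608), Rational(1, 2)) = Pow(Add(Add(12, Pow(Add(Pow(Mul(-4, -7), 2), Pow(Mul(Mul(5, 2), -1), 2)), Rational(1, 2)), Mul(-1, Mul(Mul(5, 2), -1))), -608), Rational(1, 2)) = Pow(Add(Add(12, Pow(Add(Pow(28, 2), Pow(Mul(10, -1), 2)), Rational(1, 2)), Mul(-1, Mul(10, -1))), -608), Rational(1, 2)) = Pow(Add(Add(12, Pow(Add(784, Pow(-10, 2)), Rational(1, 2)), Mul(-1, -10)), -608), Rational(1, 2)) = Pow(Add(Add(12, Pow(Add(784, 100), Rational(1, 2)), 10), -608), Rational(1, 2)) = Pow(Add(Add(12, Pow(884, Rational(1, 2)), 10), -608), Rational(1, 2)) = Pow(Add(Add(12, Mul(2, Pow(221, Rational(1, 2))), 10), -608), Rational(1, 2)) = Pow(Add(Add(22, Mul(2, Pow(221, Rational(1, 2)))), -608), Rational(1, 2)) = Pow(Add(-586, Mul(2, Pow(221, Rational(1, 2)))), Rational(1, 2))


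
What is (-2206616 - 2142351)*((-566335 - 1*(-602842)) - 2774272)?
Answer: 11906449638755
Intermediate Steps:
(-2206616 - 2142351)*((-566335 - 1*(-602842)) - 2774272) = -4348967*((-566335 + 602842) - 2774272) = -4348967*(36507 - 2774272) = -4348967*(-2737765) = 11906449638755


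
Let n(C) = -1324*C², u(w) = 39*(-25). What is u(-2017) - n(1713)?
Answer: 3885103581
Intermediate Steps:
u(w) = -975
u(-2017) - n(1713) = -975 - (-1324)*1713² = -975 - (-1324)*2934369 = -975 - 1*(-3885104556) = -975 + 3885104556 = 3885103581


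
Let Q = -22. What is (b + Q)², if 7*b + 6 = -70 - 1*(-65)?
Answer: 27225/49 ≈ 555.61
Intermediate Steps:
b = -11/7 (b = -6/7 + (-70 - 1*(-65))/7 = -6/7 + (-70 + 65)/7 = -6/7 + (⅐)*(-5) = -6/7 - 5/7 = -11/7 ≈ -1.5714)
(b + Q)² = (-11/7 - 22)² = (-165/7)² = 27225/49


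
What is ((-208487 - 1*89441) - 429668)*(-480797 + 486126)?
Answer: -3877359084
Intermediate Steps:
((-208487 - 1*89441) - 429668)*(-480797 + 486126) = ((-208487 - 89441) - 429668)*5329 = (-297928 - 429668)*5329 = -727596*5329 = -3877359084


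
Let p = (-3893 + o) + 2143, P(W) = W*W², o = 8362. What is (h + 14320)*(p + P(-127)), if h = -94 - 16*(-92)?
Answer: -32051721158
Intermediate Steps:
P(W) = W³
p = 6612 (p = (-3893 + 8362) + 2143 = 4469 + 2143 = 6612)
h = 1378 (h = -94 + 1472 = 1378)
(h + 14320)*(p + P(-127)) = (1378 + 14320)*(6612 + (-127)³) = 15698*(6612 - 2048383) = 15698*(-2041771) = -32051721158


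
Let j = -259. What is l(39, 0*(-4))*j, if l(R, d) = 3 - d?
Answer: -777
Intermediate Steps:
l(39, 0*(-4))*j = (3 - 0*(-4))*(-259) = (3 - 1*0)*(-259) = (3 + 0)*(-259) = 3*(-259) = -777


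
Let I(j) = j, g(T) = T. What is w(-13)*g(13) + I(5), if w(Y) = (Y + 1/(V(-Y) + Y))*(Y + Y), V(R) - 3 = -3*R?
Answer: 215889/49 ≈ 4405.9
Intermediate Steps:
V(R) = 3 - 3*R
w(Y) = 2*Y*(Y + 1/(3 + 4*Y)) (w(Y) = (Y + 1/((3 - (-3)*Y) + Y))*(Y + Y) = (Y + 1/((3 + 3*Y) + Y))*(2*Y) = (Y + 1/(3 + 4*Y))*(2*Y) = 2*Y*(Y + 1/(3 + 4*Y)))
w(-13)*g(13) + I(5) = (2*(-13)*(1 + 3*(-13) + 4*(-13)**2)/(3 + 4*(-13)))*13 + 5 = (2*(-13)*(1 - 39 + 4*169)/(3 - 52))*13 + 5 = (2*(-13)*(1 - 39 + 676)/(-49))*13 + 5 = (2*(-13)*(-1/49)*638)*13 + 5 = (16588/49)*13 + 5 = 215644/49 + 5 = 215889/49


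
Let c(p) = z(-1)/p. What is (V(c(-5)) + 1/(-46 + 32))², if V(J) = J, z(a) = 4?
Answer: 3721/4900 ≈ 0.75939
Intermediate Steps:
c(p) = 4/p
(V(c(-5)) + 1/(-46 + 32))² = (4/(-5) + 1/(-46 + 32))² = (4*(-⅕) + 1/(-14))² = (-⅘ - 1/14)² = (-61/70)² = 3721/4900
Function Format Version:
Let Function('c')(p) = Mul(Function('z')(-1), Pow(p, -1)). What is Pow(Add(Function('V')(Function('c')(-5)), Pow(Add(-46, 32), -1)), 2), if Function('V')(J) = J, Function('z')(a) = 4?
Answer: Rational(3721, 4900) ≈ 0.75939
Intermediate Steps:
Function('c')(p) = Mul(4, Pow(p, -1))
Pow(Add(Function('V')(Function('c')(-5)), Pow(Add(-46, 32), -1)), 2) = Pow(Add(Mul(4, Pow(-5, -1)), Pow(Add(-46, 32), -1)), 2) = Pow(Add(Mul(4, Rational(-1, 5)), Pow(-14, -1)), 2) = Pow(Add(Rational(-4, 5), Rational(-1, 14)), 2) = Pow(Rational(-61, 70), 2) = Rational(3721, 4900)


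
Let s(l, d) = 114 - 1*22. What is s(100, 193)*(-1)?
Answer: -92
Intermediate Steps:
s(l, d) = 92 (s(l, d) = 114 - 22 = 92)
s(100, 193)*(-1) = 92*(-1) = -92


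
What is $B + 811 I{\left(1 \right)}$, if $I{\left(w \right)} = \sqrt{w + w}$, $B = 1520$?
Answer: $1520 + 811 \sqrt{2} \approx 2666.9$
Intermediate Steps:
$I{\left(w \right)} = \sqrt{2} \sqrt{w}$ ($I{\left(w \right)} = \sqrt{2 w} = \sqrt{2} \sqrt{w}$)
$B + 811 I{\left(1 \right)} = 1520 + 811 \sqrt{2} \sqrt{1} = 1520 + 811 \sqrt{2} \cdot 1 = 1520 + 811 \sqrt{2}$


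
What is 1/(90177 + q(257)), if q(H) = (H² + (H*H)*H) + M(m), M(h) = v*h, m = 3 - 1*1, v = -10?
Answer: 1/17130799 ≈ 5.8374e-8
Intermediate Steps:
m = 2 (m = 3 - 1 = 2)
M(h) = -10*h
q(H) = -20 + H² + H³ (q(H) = (H² + (H*H)*H) - 10*2 = (H² + H²*H) - 20 = (H² + H³) - 20 = -20 + H² + H³)
1/(90177 + q(257)) = 1/(90177 + (-20 + 257² + 257³)) = 1/(90177 + (-20 + 66049 + 16974593)) = 1/(90177 + 17040622) = 1/17130799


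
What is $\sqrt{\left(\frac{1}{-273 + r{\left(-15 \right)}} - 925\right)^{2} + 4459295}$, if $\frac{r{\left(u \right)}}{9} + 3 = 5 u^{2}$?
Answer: $\frac{\sqrt{513052531248751}}{9825} \approx 2305.4$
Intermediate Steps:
$r{\left(u \right)} = -27 + 45 u^{2}$ ($r{\left(u \right)} = -27 + 9 \cdot 5 u^{2} = -27 + 45 u^{2}$)
$\sqrt{\left(\frac{1}{-273 + r{\left(-15 \right)}} - 925\right)^{2} + 4459295} = \sqrt{\left(\frac{1}{-273 - \left(27 - 45 \left(-15\right)^{2}\right)} - 925\right)^{2} + 4459295} = \sqrt{\left(\frac{1}{-273 + \left(-27 + 45 \cdot 225\right)} - 925\right)^{2} + 4459295} = \sqrt{\left(\frac{1}{-273 + \left(-27 + 10125\right)} - 925\right)^{2} + 4459295} = \sqrt{\left(\frac{1}{-273 + 10098} - 925\right)^{2} + 4459295} = \sqrt{\left(\frac{1}{9825} - 925\right)^{2} + 4459295} = \sqrt{\left(- \frac{9088124}{9825}\right)^{2} + 4459295} = \sqrt{\frac{82593997839376}{96530625} + 4459295} = \sqrt{\frac{513052531248751}{96530625}} = \frac{\sqrt{513052531248751}}{9825}$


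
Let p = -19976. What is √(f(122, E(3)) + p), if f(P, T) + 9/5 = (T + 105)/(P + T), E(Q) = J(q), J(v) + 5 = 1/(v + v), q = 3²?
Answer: I*√45248280370/1505 ≈ 141.34*I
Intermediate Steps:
q = 9
J(v) = -5 + 1/(2*v) (J(v) = -5 + 1/(v + v) = -5 + 1/(2*v))
E(Q) = -89/18 (E(Q) = -5 + (½)/9 = -5 + (½)*(⅑) = -5 + 1/18 = -89/18)
f(P, T) = -9/5 + (105 + T)/(P + T) (f(P, T) = -9/5 + (T + 105)/(P + T) = -9/5 + (105 + T)/(P + T))
√(f(122, E(3)) + p) = √((525 - 9*122 - 4*(-89/18))/(5*(122 - 89/18)) - 19976) = √((525 - 1098 + 178/9)/(5*(2107/18)) - 19976) = √((⅕)*(18/2107)*(-4979/9) - 19976) = √(-9958/10535 - 19976) = √(-210457118/10535) = I*√45248280370/1505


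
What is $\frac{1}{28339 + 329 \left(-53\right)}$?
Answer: $\frac{1}{10902} \approx 9.1726 \cdot 10^{-5}$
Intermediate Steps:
$\frac{1}{28339 + 329 \left(-53\right)} = \frac{1}{28339 - 17437} = \frac{1}{10902}$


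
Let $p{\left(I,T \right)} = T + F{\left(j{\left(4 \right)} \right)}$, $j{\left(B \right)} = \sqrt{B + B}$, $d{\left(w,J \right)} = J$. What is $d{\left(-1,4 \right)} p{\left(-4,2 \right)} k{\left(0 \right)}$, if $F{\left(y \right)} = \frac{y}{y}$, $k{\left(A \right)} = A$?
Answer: $0$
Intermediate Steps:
$j{\left(B \right)} = \sqrt{2} \sqrt{B}$ ($j{\left(B \right)} = \sqrt{2 B} = \sqrt{2} \sqrt{B}$)
$F{\left(y \right)} = 1$
$p{\left(I,T \right)} = 1 + T$ ($p{\left(I,T \right)} = T + 1 = 1 + T$)
$d{\left(-1,4 \right)} p{\left(-4,2 \right)} k{\left(0 \right)} = 4 \left(1 + 2\right) 0 = 4 \cdot 3 \cdot 0 = 12 \cdot 0 = 0$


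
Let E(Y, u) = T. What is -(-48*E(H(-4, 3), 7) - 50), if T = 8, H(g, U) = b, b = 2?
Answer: 434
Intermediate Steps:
H(g, U) = 2
E(Y, u) = 8
-(-48*E(H(-4, 3), 7) - 50) = -(-48*8 - 50) = -(-384 - 50) = -1*(-434) = 434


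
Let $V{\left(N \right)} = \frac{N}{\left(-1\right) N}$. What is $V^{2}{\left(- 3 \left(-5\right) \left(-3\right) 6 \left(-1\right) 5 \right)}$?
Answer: $1$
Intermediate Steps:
$V{\left(N \right)} = -1$ ($V{\left(N \right)} = N \left(- \frac{1}{N}\right) = -1$)
$V^{2}{\left(- 3 \left(-5\right) \left(-3\right) 6 \left(-1\right) 5 \right)} = \left(-1\right)^{2} = 1$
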